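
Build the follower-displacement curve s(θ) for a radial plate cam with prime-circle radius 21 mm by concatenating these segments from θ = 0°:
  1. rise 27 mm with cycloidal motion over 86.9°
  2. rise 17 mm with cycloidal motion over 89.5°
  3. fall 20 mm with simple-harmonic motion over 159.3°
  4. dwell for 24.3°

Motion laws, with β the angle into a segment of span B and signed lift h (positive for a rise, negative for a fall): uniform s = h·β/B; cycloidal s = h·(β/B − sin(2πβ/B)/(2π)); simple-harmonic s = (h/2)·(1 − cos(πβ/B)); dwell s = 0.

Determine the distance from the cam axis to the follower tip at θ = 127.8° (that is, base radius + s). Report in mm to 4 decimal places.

seg 1 [0°–86.9°] cycloidal, h=27: full span → s += 27 → s = 27.0000
seg 2 [86.9°–176.4°] cycloidal, h=17: θ=127.8° here. β=40.9, B=89.5. 17·(0.4570 − sin(2π·0.4570)/(2π)) = 7.0463 → s = 34.0463
radial distance = base radius + s = 21 + 34.0463 = 55.0463

55.0463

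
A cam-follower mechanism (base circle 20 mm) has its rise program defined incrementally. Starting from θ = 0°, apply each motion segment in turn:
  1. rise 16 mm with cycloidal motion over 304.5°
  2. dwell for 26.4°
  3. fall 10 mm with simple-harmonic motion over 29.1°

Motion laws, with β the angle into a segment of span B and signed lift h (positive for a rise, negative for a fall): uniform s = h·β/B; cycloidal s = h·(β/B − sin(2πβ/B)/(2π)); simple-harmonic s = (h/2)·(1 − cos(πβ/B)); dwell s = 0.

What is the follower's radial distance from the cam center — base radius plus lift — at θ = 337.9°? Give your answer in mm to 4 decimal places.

seg 1 [0°–304.5°] cycloidal, h=16: full span → s += 16 → s = 16.0000
seg 2 [304.5°–330.9°] dwell: s stays 16.0000
seg 3 [330.9°–360°] simple-harmonic, h=-10: θ=337.9° here. β=7, B=29.1. -10/2·(1 − cos(π·0.2405)) = -1.3611 → s = 14.6389
radial distance = base radius + s = 20 + 14.6389 = 34.6389

34.6389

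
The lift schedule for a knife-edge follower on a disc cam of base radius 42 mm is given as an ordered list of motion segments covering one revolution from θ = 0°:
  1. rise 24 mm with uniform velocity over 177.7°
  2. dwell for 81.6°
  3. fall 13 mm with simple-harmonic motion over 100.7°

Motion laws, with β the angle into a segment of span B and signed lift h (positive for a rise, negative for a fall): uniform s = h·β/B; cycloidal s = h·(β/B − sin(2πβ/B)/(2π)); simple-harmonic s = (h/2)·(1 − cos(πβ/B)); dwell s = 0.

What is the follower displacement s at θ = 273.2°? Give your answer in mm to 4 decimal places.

seg 1 [0°–177.7°] uniform, h=24: full span → s += 24 → s = 24.0000
seg 2 [177.7°–259.3°] dwell: s stays 24.0000
seg 3 [259.3°–360°] simple-harmonic, h=-13: θ=273.2° here. β=13.9, B=100.7. -13/2·(1 − cos(π·0.1380)) = -0.6016 → s = 23.3984

23.3984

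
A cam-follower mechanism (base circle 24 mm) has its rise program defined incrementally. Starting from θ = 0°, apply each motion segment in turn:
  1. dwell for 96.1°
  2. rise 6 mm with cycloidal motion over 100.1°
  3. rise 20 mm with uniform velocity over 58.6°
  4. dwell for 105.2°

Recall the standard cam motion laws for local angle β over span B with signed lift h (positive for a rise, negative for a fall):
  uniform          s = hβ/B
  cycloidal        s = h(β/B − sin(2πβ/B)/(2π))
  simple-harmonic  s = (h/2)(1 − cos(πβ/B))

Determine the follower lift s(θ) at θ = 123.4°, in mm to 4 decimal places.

seg 1 [0°–96.1°] dwell: s stays 0.0000
seg 2 [96.1°–196.2°] cycloidal, h=6: θ=123.4° here. β=27.3, B=100.1. 6·(0.2727 − sin(2π·0.2727)/(2π)) = 0.6912 → s = 0.6912

0.6912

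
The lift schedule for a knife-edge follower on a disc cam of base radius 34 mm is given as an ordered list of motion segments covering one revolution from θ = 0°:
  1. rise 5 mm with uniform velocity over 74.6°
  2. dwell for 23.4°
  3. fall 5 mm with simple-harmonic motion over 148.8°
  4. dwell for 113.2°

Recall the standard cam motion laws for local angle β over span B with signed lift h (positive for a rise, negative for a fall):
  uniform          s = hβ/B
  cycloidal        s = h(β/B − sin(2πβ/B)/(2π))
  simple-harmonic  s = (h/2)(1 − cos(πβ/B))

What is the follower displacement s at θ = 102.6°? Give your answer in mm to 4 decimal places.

seg 1 [0°–74.6°] uniform, h=5: full span → s += 5 → s = 5.0000
seg 2 [74.6°–98°] dwell: s stays 5.0000
seg 3 [98°–246.8°] simple-harmonic, h=-5: θ=102.6° here. β=4.6, B=148.8. -5/2·(1 − cos(π·0.0309)) = -0.0118 → s = 4.9882

4.9882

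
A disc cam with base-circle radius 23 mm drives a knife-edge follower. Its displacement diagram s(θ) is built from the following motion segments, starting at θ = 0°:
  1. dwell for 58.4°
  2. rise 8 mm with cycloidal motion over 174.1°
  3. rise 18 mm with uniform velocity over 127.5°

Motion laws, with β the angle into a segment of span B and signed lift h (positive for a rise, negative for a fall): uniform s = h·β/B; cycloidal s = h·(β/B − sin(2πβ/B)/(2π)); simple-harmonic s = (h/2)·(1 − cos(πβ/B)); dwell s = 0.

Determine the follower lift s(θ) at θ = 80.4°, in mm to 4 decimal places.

seg 1 [0°–58.4°] dwell: s stays 0.0000
seg 2 [58.4°–232.5°] cycloidal, h=8: θ=80.4° here. β=22, B=174.1. 8·(0.1264 − sin(2π·0.1264)/(2π)) = 0.1029 → s = 0.1029

0.1029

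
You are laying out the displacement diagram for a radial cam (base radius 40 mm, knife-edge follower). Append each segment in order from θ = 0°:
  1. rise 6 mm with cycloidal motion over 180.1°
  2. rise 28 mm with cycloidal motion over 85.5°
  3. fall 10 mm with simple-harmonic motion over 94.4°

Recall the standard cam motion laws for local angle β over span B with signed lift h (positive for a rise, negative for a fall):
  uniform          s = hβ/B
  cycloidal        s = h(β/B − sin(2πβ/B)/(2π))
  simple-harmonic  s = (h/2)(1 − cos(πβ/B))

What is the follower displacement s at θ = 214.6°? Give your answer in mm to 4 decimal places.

seg 1 [0°–180.1°] cycloidal, h=6: full span → s += 6 → s = 6.0000
seg 2 [180.1°–265.6°] cycloidal, h=28: θ=214.6° here. β=34.5, B=85.5. 28·(0.4035 − sin(2π·0.4035)/(2π)) = 8.7590 → s = 14.7590

14.7590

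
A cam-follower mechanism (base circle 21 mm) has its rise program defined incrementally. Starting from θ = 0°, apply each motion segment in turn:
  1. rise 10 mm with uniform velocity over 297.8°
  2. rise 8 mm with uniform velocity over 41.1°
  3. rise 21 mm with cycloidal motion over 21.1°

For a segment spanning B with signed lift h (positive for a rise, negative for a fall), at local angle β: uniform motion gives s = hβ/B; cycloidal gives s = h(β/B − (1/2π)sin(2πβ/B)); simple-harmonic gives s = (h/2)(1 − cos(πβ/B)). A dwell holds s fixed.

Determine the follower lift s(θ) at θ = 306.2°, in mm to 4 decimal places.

seg 1 [0°–297.8°] uniform, h=10: full span → s += 10 → s = 10.0000
seg 2 [297.8°–338.9°] uniform, h=8: θ=306.2° here. β=8.4, B=41.1. 8·8.4/41.1 = 1.6350 → s = 11.6350

11.6350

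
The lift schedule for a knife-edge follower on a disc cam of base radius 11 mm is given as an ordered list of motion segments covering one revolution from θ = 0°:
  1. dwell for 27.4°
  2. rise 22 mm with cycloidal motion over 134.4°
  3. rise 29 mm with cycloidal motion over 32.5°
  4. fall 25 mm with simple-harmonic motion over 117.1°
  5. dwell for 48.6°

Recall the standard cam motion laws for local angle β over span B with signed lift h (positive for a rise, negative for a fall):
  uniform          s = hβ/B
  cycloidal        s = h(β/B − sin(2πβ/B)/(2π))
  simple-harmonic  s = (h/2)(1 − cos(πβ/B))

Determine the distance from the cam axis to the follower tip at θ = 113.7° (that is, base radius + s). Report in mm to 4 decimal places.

seg 1 [0°–27.4°] dwell: s stays 0.0000
seg 2 [27.4°–161.8°] cycloidal, h=22: θ=113.7° here. β=86.3, B=134.4. 22·(0.6421 − sin(2π·0.6421)/(2π)) = 16.8538 → s = 16.8538
radial distance = base radius + s = 11 + 16.8538 = 27.8538

27.8538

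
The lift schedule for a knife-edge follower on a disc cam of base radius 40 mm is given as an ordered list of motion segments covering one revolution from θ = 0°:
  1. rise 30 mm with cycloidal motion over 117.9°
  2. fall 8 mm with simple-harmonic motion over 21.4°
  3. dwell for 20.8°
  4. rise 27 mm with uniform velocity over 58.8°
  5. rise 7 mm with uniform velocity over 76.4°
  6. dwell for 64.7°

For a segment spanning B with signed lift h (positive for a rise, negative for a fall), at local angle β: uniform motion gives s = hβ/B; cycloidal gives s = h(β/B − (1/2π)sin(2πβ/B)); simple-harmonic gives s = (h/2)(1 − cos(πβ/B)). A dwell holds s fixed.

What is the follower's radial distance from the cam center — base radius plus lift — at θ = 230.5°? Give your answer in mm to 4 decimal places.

seg 1 [0°–117.9°] cycloidal, h=30: full span → s += 30 → s = 30.0000
seg 2 [117.9°–139.3°] simple-harmonic, h=-8: full span → s += -8 → s = 22.0000
seg 3 [139.3°–160.1°] dwell: s stays 22.0000
seg 4 [160.1°–218.9°] uniform, h=27: full span → s += 27 → s = 49.0000
seg 5 [218.9°–295.3°] uniform, h=7: θ=230.5° here. β=11.6, B=76.4. 7·11.6/76.4 = 1.0628 → s = 50.0628
radial distance = base radius + s = 40 + 50.0628 = 90.0628

90.0628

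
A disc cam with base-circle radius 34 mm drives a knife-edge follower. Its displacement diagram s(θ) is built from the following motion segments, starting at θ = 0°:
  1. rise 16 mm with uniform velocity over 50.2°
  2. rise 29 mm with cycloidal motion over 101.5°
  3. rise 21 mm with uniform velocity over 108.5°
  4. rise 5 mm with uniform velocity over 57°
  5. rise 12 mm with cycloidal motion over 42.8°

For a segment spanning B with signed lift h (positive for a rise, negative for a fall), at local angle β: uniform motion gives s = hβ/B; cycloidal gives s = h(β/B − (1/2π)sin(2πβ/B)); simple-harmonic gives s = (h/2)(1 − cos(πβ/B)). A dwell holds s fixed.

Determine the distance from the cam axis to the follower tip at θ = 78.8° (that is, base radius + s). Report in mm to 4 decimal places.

seg 1 [0°–50.2°] uniform, h=16: full span → s += 16 → s = 16.0000
seg 2 [50.2°–151.7°] cycloidal, h=29: θ=78.8° here. β=28.6, B=101.5. 29·(0.2818 − sin(2π·0.2818)/(2π)) = 3.6476 → s = 19.6476
radial distance = base radius + s = 34 + 19.6476 = 53.6476

53.6476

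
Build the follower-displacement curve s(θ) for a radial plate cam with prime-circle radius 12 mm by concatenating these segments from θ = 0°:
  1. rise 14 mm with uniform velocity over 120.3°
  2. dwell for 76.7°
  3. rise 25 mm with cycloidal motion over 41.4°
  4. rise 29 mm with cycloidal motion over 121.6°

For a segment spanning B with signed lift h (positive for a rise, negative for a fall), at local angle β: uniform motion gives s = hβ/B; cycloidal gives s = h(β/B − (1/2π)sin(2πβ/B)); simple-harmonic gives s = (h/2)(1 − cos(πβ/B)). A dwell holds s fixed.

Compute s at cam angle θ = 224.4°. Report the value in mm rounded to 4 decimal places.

seg 1 [0°–120.3°] uniform, h=14: full span → s += 14 → s = 14.0000
seg 2 [120.3°–197°] dwell: s stays 14.0000
seg 3 [197°–238.4°] cycloidal, h=25: θ=224.4° here. β=27.4, B=41.4. 25·(0.6618 − sin(2π·0.6618)/(2π)) = 19.9297 → s = 33.9297

33.9297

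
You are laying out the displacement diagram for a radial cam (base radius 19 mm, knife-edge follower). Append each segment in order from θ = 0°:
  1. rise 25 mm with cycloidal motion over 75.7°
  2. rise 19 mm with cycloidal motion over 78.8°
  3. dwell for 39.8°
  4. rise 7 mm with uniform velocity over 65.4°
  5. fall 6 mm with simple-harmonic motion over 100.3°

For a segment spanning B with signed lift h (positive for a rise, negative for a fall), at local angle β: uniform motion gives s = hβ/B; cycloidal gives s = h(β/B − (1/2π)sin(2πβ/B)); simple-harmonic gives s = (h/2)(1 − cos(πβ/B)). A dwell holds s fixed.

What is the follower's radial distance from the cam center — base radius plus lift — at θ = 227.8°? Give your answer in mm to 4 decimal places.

seg 1 [0°–75.7°] cycloidal, h=25: full span → s += 25 → s = 25.0000
seg 2 [75.7°–154.5°] cycloidal, h=19: full span → s += 19 → s = 44.0000
seg 3 [154.5°–194.3°] dwell: s stays 44.0000
seg 4 [194.3°–259.7°] uniform, h=7: θ=227.8° here. β=33.5, B=65.4. 7·33.5/65.4 = 3.5856 → s = 47.5856
radial distance = base radius + s = 19 + 47.5856 = 66.5856

66.5856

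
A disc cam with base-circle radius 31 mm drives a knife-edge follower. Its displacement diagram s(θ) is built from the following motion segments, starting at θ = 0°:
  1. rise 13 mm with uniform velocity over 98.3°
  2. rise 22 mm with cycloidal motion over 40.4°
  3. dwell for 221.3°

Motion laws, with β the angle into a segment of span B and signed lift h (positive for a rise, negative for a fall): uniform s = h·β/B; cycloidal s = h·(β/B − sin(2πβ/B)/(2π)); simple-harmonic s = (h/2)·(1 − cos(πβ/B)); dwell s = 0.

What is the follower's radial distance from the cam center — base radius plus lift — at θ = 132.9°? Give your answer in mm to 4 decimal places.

seg 1 [0°–98.3°] uniform, h=13: full span → s += 13 → s = 13.0000
seg 2 [98.3°–138.7°] cycloidal, h=22: θ=132.9° here. β=34.6, B=40.4. 22·(0.8564 − sin(2π·0.8564)/(2π)) = 21.5888 → s = 34.5888
radial distance = base radius + s = 31 + 34.5888 = 65.5888

65.5888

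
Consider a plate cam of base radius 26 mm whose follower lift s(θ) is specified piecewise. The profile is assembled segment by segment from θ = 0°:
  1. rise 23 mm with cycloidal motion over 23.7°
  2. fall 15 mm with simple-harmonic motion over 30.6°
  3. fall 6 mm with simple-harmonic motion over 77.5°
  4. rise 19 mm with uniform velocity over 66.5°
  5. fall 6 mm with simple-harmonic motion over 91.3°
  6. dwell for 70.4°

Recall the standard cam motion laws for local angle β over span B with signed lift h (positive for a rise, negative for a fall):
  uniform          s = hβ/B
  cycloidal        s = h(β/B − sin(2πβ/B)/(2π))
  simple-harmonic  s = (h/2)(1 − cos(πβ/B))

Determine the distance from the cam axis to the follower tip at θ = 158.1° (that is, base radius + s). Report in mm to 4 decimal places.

seg 1 [0°–23.7°] cycloidal, h=23: full span → s += 23 → s = 23.0000
seg 2 [23.7°–54.3°] simple-harmonic, h=-15: full span → s += -15 → s = 8.0000
seg 3 [54.3°–131.8°] simple-harmonic, h=-6: full span → s += -6 → s = 2.0000
seg 4 [131.8°–198.3°] uniform, h=19: θ=158.1° here. β=26.3, B=66.5. 19·26.3/66.5 = 7.5143 → s = 9.5143
radial distance = base radius + s = 26 + 9.5143 = 35.5143

35.5143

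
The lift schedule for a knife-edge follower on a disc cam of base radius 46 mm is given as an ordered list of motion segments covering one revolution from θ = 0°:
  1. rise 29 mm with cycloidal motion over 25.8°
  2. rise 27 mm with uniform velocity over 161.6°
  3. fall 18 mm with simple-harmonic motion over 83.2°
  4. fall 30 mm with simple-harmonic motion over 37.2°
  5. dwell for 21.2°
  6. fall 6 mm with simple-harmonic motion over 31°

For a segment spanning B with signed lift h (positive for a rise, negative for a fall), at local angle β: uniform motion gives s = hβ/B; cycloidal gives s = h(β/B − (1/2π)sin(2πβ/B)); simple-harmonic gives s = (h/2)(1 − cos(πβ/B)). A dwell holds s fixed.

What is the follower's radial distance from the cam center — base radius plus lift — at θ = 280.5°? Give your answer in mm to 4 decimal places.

seg 1 [0°–25.8°] cycloidal, h=29: full span → s += 29 → s = 29.0000
seg 2 [25.8°–187.4°] uniform, h=27: full span → s += 27 → s = 56.0000
seg 3 [187.4°–270.6°] simple-harmonic, h=-18: full span → s += -18 → s = 38.0000
seg 4 [270.6°–307.8°] simple-harmonic, h=-30: θ=280.5° here. β=9.9, B=37.2. -30/2·(1 − cos(π·0.2661)) = -4.9442 → s = 33.0558
radial distance = base radius + s = 46 + 33.0558 = 79.0558

79.0558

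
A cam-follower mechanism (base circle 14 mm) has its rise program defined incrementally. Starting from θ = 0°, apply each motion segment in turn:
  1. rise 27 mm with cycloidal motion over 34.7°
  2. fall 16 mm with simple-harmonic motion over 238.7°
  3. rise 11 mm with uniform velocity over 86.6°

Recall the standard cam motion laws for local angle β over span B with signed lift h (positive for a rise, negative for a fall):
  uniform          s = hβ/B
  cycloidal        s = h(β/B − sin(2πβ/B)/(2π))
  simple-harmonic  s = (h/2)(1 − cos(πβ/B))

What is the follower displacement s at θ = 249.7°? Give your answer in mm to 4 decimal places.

seg 1 [0°–34.7°] cycloidal, h=27: full span → s += 27 → s = 27.0000
seg 2 [34.7°–273.4°] simple-harmonic, h=-16: θ=249.7° here. β=215, B=238.7. -16/2·(1 − cos(π·0.9007)) = -15.6140 → s = 11.3860

11.3860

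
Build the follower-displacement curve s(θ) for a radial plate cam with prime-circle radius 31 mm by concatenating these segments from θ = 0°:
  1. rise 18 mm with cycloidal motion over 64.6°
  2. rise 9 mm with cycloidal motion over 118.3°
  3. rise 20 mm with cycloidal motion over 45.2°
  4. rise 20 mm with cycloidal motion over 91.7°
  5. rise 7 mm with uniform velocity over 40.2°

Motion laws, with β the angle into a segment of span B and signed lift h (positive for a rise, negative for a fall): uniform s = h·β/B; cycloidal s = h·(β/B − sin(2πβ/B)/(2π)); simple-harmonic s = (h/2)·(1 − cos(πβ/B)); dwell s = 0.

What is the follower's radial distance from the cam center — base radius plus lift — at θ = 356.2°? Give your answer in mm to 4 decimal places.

seg 1 [0°–64.6°] cycloidal, h=18: full span → s += 18 → s = 18.0000
seg 2 [64.6°–182.9°] cycloidal, h=9: full span → s += 9 → s = 27.0000
seg 3 [182.9°–228.1°] cycloidal, h=20: full span → s += 20 → s = 47.0000
seg 4 [228.1°–319.8°] cycloidal, h=20: full span → s += 20 → s = 67.0000
seg 5 [319.8°–360°] uniform, h=7: θ=356.2° here. β=36.4, B=40.2. 7·36.4/40.2 = 6.3383 → s = 73.3383
radial distance = base radius + s = 31 + 73.3383 = 104.3383

104.3383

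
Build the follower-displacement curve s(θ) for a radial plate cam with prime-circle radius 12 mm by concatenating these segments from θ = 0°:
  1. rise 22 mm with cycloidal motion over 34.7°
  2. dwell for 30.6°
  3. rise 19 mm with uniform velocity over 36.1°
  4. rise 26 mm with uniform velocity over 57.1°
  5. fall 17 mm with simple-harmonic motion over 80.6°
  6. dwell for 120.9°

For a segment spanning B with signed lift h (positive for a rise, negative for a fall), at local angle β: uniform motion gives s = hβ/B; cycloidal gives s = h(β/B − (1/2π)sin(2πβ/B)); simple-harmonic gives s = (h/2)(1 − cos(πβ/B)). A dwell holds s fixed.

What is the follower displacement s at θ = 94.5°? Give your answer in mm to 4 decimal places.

seg 1 [0°–34.7°] cycloidal, h=22: full span → s += 22 → s = 22.0000
seg 2 [34.7°–65.3°] dwell: s stays 22.0000
seg 3 [65.3°–101.4°] uniform, h=19: θ=94.5° here. β=29.2, B=36.1. 19·29.2/36.1 = 15.3684 → s = 37.3684

37.3684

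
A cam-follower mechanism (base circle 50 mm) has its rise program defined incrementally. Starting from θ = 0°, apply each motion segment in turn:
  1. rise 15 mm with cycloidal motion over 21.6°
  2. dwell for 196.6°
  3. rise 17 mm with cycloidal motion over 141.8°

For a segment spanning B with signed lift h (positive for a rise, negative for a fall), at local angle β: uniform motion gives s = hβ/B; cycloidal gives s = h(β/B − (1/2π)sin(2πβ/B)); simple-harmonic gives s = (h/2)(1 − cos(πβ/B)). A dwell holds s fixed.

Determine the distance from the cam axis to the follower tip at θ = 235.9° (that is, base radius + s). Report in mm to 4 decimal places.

seg 1 [0°–21.6°] cycloidal, h=15: full span → s += 15 → s = 15.0000
seg 2 [21.6°–218.2°] dwell: s stays 15.0000
seg 3 [218.2°–360°] cycloidal, h=17: θ=235.9° here. β=17.7, B=141.8. 17·(0.1248 − sin(2π·0.1248)/(2π)) = 0.2110 → s = 15.2110
radial distance = base radius + s = 50 + 15.2110 = 65.2110

65.2110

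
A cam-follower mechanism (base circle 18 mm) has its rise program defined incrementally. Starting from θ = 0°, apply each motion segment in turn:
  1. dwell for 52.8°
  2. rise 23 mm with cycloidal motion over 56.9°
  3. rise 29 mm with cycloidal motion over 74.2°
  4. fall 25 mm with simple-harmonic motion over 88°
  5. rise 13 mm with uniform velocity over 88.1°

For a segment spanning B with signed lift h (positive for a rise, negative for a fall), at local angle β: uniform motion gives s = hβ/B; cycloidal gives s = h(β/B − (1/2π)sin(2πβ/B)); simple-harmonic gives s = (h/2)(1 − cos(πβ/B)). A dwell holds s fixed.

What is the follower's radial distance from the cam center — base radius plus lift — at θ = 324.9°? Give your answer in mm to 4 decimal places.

seg 1 [0°–52.8°] dwell: s stays 0.0000
seg 2 [52.8°–109.7°] cycloidal, h=23: full span → s += 23 → s = 23.0000
seg 3 [109.7°–183.9°] cycloidal, h=29: full span → s += 29 → s = 52.0000
seg 4 [183.9°–271.9°] simple-harmonic, h=-25: full span → s += -25 → s = 27.0000
seg 5 [271.9°–360°] uniform, h=13: θ=324.9° here. β=53, B=88.1. 13·53/88.1 = 7.8207 → s = 34.8207
radial distance = base radius + s = 18 + 34.8207 = 52.8207

52.8207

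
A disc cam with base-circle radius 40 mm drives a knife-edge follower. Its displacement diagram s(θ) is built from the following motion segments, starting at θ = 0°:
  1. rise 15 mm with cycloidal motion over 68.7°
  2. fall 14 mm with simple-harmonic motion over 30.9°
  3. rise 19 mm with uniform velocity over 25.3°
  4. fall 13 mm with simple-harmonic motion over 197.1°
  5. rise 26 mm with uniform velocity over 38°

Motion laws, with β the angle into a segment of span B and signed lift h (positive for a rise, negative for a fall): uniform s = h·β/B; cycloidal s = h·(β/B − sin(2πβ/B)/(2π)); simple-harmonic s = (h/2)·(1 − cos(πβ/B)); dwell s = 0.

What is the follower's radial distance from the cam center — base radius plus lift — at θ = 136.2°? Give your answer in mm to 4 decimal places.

seg 1 [0°–68.7°] cycloidal, h=15: full span → s += 15 → s = 15.0000
seg 2 [68.7°–99.6°] simple-harmonic, h=-14: full span → s += -14 → s = 1.0000
seg 3 [99.6°–124.9°] uniform, h=19: full span → s += 19 → s = 20.0000
seg 4 [124.9°–322°] simple-harmonic, h=-13: θ=136.2° here. β=11.3, B=197.1. -13/2·(1 − cos(π·0.0573)) = -0.1051 → s = 19.8949
radial distance = base radius + s = 40 + 19.8949 = 59.8949

59.8949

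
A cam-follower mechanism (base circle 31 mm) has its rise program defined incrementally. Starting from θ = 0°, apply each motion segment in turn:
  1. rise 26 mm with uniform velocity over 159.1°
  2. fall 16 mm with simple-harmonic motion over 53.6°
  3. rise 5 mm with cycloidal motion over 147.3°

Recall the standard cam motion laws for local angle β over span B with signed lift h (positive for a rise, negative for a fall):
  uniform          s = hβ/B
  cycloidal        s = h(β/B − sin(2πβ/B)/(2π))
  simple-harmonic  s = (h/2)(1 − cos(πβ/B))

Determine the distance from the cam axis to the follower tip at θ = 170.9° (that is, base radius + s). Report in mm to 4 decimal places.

seg 1 [0°–159.1°] uniform, h=26: full span → s += 26 → s = 26.0000
seg 2 [159.1°–212.7°] simple-harmonic, h=-16: θ=170.9° here. β=11.8, B=53.6. -16/2·(1 − cos(π·0.2201)) = -1.8383 → s = 24.1617
radial distance = base radius + s = 31 + 24.1617 = 55.1617

55.1617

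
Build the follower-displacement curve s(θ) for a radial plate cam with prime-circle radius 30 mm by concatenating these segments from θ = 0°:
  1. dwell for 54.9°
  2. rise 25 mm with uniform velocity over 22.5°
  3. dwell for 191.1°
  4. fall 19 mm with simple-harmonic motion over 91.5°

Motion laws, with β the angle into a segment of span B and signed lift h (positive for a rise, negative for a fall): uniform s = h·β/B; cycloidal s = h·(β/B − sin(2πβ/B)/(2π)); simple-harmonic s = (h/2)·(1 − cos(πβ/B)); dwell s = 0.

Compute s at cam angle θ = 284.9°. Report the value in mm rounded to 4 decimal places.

seg 1 [0°–54.9°] dwell: s stays 0.0000
seg 2 [54.9°–77.4°] uniform, h=25: full span → s += 25 → s = 25.0000
seg 3 [77.4°–268.5°] dwell: s stays 25.0000
seg 4 [268.5°–360°] simple-harmonic, h=-19: θ=284.9° here. β=16.4, B=91.5. -19/2·(1 − cos(π·0.1792)) = -1.4667 → s = 23.5333

23.5333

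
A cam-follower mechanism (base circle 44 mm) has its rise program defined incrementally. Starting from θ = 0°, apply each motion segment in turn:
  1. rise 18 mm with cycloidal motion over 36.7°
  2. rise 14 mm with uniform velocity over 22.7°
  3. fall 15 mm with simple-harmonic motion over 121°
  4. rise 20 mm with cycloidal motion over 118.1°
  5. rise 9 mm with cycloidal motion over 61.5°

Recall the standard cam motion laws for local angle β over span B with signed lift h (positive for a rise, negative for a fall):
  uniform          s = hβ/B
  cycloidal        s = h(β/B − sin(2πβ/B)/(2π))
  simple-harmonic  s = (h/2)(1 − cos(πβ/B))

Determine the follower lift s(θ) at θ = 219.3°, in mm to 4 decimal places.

seg 1 [0°–36.7°] cycloidal, h=18: full span → s += 18 → s = 18.0000
seg 2 [36.7°–59.4°] uniform, h=14: full span → s += 14 → s = 32.0000
seg 3 [59.4°–180.4°] simple-harmonic, h=-15: full span → s += -15 → s = 17.0000
seg 4 [180.4°–298.5°] cycloidal, h=20: θ=219.3° here. β=38.9, B=118.1. 20·(0.3294 − sin(2π·0.3294)/(2π)) = 3.7923 → s = 20.7923

20.7923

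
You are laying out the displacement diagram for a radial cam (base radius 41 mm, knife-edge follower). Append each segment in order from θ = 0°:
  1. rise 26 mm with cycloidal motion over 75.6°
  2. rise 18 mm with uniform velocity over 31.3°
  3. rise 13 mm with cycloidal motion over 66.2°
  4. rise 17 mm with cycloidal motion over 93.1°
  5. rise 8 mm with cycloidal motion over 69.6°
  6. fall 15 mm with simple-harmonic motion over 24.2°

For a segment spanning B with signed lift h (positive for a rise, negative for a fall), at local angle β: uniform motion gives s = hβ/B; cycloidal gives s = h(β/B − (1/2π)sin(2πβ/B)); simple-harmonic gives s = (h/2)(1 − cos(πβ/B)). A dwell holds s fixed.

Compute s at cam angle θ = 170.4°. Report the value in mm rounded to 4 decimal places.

seg 1 [0°–75.6°] cycloidal, h=26: full span → s += 26 → s = 26.0000
seg 2 [75.6°–106.9°] uniform, h=18: full span → s += 18 → s = 44.0000
seg 3 [106.9°–173.1°] cycloidal, h=13: θ=170.4° here. β=63.5, B=66.2. 13·(0.9592 − sin(2π·0.9592)/(2π)) = 12.9942 → s = 56.9942

56.9942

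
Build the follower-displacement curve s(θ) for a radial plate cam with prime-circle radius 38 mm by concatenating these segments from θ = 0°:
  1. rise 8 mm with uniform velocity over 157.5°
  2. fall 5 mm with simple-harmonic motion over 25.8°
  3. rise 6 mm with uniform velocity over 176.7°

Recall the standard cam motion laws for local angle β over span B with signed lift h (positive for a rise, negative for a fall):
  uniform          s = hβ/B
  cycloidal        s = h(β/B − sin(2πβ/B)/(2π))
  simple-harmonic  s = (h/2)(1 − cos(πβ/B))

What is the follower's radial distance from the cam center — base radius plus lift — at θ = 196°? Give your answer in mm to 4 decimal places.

seg 1 [0°–157.5°] uniform, h=8: full span → s += 8 → s = 8.0000
seg 2 [157.5°–183.3°] simple-harmonic, h=-5: full span → s += -5 → s = 3.0000
seg 3 [183.3°–360°] uniform, h=6: θ=196° here. β=12.7, B=176.7. 6·12.7/176.7 = 0.4312 → s = 3.4312
radial distance = base radius + s = 38 + 3.4312 = 41.4312

41.4312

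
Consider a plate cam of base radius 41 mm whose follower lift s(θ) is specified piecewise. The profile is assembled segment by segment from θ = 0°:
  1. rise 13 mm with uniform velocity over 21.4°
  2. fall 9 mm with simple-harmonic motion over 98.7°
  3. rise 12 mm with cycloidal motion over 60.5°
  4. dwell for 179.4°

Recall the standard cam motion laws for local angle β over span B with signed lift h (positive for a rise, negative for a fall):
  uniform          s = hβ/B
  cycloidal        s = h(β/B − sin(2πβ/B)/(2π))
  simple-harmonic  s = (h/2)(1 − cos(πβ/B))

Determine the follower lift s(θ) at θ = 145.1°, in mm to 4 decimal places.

seg 1 [0°–21.4°] uniform, h=13: full span → s += 13 → s = 13.0000
seg 2 [21.4°–120.1°] simple-harmonic, h=-9: full span → s += -9 → s = 4.0000
seg 3 [120.1°–180.6°] cycloidal, h=12: θ=145.1° here. β=25, B=60.5. 12·(0.4132 − sin(2π·0.4132)/(2π)) = 3.9682 → s = 7.9682

7.9682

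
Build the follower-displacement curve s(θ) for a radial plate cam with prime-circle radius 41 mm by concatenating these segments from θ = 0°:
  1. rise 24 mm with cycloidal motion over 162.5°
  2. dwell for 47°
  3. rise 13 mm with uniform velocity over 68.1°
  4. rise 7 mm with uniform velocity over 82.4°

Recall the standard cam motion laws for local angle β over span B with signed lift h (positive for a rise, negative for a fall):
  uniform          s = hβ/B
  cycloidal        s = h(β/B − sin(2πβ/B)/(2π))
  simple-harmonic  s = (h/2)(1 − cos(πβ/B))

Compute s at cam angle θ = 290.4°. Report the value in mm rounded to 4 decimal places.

seg 1 [0°–162.5°] cycloidal, h=24: full span → s += 24 → s = 24.0000
seg 2 [162.5°–209.5°] dwell: s stays 24.0000
seg 3 [209.5°–277.6°] uniform, h=13: full span → s += 13 → s = 37.0000
seg 4 [277.6°–360°] uniform, h=7: θ=290.4° here. β=12.8, B=82.4. 7·12.8/82.4 = 1.0874 → s = 38.0874

38.0874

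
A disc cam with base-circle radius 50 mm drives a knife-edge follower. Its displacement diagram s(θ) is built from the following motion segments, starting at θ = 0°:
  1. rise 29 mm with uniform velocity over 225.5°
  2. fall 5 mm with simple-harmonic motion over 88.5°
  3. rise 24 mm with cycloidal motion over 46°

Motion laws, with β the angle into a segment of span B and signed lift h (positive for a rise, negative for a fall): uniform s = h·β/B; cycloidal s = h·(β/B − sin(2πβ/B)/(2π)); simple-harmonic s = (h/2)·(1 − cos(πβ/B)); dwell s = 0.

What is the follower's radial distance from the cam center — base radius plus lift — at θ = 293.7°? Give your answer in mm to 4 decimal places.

seg 1 [0°–225.5°] uniform, h=29: full span → s += 29 → s = 29.0000
seg 2 [225.5°–314°] simple-harmonic, h=-5: θ=293.7° here. β=68.2, B=88.5. -5/2·(1 − cos(π·0.7706)) = -4.3785 → s = 24.6215
radial distance = base radius + s = 50 + 24.6215 = 74.6215

74.6215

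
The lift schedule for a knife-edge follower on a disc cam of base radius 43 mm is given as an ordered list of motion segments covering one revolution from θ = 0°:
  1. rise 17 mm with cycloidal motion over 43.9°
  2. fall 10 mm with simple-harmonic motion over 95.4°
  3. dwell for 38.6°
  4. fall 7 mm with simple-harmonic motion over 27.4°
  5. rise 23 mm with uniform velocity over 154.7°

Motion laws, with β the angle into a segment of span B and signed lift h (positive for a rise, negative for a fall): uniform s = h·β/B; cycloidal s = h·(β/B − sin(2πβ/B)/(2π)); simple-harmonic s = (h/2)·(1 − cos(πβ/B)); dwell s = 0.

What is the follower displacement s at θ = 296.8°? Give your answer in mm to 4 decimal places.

seg 1 [0°–43.9°] cycloidal, h=17: full span → s += 17 → s = 17.0000
seg 2 [43.9°–139.3°] simple-harmonic, h=-10: full span → s += -10 → s = 7.0000
seg 3 [139.3°–177.9°] dwell: s stays 7.0000
seg 4 [177.9°–205.3°] simple-harmonic, h=-7: full span → s += -7 → s = 0.0000
seg 5 [205.3°–360°] uniform, h=23: θ=296.8° here. β=91.5, B=154.7. 23·91.5/154.7 = 13.6037 → s = 13.6037

13.6037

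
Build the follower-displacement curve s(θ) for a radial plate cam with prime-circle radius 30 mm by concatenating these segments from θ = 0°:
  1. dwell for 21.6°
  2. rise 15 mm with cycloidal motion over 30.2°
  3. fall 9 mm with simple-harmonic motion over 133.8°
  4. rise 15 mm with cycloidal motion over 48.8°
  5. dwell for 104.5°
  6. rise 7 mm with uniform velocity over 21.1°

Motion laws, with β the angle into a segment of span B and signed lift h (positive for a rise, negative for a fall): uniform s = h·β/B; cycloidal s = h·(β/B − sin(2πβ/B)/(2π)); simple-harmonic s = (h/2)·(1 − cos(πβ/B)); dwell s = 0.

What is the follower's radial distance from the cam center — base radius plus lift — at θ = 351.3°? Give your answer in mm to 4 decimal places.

seg 1 [0°–21.6°] dwell: s stays 0.0000
seg 2 [21.6°–51.8°] cycloidal, h=15: full span → s += 15 → s = 15.0000
seg 3 [51.8°–185.6°] simple-harmonic, h=-9: full span → s += -9 → s = 6.0000
seg 4 [185.6°–234.4°] cycloidal, h=15: full span → s += 15 → s = 21.0000
seg 5 [234.4°–338.9°] dwell: s stays 21.0000
seg 6 [338.9°–360°] uniform, h=7: θ=351.3° here. β=12.4, B=21.1. 7·12.4/21.1 = 4.1137 → s = 25.1137
radial distance = base radius + s = 30 + 25.1137 = 55.1137

55.1137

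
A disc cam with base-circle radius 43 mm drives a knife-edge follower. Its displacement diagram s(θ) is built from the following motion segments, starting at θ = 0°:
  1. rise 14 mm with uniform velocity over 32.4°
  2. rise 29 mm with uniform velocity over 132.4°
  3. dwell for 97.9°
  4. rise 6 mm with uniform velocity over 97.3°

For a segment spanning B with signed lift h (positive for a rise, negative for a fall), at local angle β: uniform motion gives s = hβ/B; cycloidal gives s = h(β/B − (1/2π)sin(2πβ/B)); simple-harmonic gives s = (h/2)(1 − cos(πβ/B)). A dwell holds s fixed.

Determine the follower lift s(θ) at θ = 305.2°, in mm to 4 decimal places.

seg 1 [0°–32.4°] uniform, h=14: full span → s += 14 → s = 14.0000
seg 2 [32.4°–164.8°] uniform, h=29: full span → s += 29 → s = 43.0000
seg 3 [164.8°–262.7°] dwell: s stays 43.0000
seg 4 [262.7°–360°] uniform, h=6: θ=305.2° here. β=42.5, B=97.3. 6·42.5/97.3 = 2.6208 → s = 45.6208

45.6208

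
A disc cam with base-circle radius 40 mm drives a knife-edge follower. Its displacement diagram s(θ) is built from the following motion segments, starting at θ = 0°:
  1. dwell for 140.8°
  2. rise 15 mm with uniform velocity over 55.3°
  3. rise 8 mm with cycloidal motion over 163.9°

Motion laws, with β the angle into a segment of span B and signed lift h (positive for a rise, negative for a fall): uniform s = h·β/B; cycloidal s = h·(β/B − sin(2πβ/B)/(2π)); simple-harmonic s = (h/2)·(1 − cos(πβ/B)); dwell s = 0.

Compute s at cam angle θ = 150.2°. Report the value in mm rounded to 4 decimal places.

seg 1 [0°–140.8°] dwell: s stays 0.0000
seg 2 [140.8°–196.1°] uniform, h=15: θ=150.2° here. β=9.4, B=55.3. 15·9.4/55.3 = 2.5497 → s = 2.5497

2.5497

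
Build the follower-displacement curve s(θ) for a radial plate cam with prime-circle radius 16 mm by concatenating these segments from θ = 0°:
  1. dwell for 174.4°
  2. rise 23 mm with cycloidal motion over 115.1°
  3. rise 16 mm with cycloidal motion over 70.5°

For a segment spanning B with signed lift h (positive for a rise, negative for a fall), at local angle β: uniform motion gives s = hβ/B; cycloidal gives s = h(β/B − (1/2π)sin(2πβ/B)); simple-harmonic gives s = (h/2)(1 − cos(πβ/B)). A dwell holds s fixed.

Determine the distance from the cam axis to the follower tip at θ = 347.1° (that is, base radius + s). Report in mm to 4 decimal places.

seg 1 [0°–174.4°] dwell: s stays 0.0000
seg 2 [174.4°–289.5°] cycloidal, h=23: full span → s += 23 → s = 23.0000
seg 3 [289.5°–360°] cycloidal, h=16: θ=347.1° here. β=57.6, B=70.5. 16·(0.8170 − sin(2π·0.8170)/(2π)) = 15.3964 → s = 38.3964
radial distance = base radius + s = 16 + 38.3964 = 54.3964

54.3964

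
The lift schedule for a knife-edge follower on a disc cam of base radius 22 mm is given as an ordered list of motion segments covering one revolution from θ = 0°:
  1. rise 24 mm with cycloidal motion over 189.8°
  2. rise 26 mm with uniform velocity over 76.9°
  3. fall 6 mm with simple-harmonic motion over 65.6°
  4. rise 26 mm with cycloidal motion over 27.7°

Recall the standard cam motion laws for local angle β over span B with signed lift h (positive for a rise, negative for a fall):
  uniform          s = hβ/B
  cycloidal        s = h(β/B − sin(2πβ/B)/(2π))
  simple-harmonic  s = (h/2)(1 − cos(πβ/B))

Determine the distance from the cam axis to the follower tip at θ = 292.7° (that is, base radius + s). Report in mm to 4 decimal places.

seg 1 [0°–189.8°] cycloidal, h=24: full span → s += 24 → s = 24.0000
seg 2 [189.8°–266.7°] uniform, h=26: full span → s += 26 → s = 50.0000
seg 3 [266.7°–332.3°] simple-harmonic, h=-6: θ=292.7° here. β=26, B=65.6. -6/2·(1 − cos(π·0.3963)) = -2.0402 → s = 47.9598
radial distance = base radius + s = 22 + 47.9598 = 69.9598

69.9598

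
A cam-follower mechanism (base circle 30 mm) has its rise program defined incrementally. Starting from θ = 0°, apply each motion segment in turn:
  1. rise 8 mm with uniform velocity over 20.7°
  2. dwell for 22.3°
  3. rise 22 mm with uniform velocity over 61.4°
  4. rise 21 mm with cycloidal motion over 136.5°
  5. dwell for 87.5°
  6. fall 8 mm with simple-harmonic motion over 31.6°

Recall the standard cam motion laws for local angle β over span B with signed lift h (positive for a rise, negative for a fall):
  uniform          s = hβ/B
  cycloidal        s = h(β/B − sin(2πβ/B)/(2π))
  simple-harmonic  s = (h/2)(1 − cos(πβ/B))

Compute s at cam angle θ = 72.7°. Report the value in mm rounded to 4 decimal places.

seg 1 [0°–20.7°] uniform, h=8: full span → s += 8 → s = 8.0000
seg 2 [20.7°–43°] dwell: s stays 8.0000
seg 3 [43°–104.4°] uniform, h=22: θ=72.7° here. β=29.7, B=61.4. 22·29.7/61.4 = 10.6417 → s = 18.6417

18.6417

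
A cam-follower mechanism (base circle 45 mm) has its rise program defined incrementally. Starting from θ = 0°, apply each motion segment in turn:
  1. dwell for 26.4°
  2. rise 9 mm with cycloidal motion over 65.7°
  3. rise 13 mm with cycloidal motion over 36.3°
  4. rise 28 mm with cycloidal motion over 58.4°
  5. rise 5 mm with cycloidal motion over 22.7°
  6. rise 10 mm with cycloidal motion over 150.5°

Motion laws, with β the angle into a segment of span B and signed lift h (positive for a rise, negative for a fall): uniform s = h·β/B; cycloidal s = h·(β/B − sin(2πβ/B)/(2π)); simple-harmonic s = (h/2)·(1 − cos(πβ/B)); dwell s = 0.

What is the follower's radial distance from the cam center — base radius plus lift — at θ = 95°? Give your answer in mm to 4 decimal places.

seg 1 [0°–26.4°] dwell: s stays 0.0000
seg 2 [26.4°–92.1°] cycloidal, h=9: full span → s += 9 → s = 9.0000
seg 3 [92.1°–128.4°] cycloidal, h=13: θ=95° here. β=2.9, B=36.3. 13·(0.0799 − sin(2π·0.0799)/(2π)) = 0.0431 → s = 9.0431
radial distance = base radius + s = 45 + 9.0431 = 54.0431

54.0431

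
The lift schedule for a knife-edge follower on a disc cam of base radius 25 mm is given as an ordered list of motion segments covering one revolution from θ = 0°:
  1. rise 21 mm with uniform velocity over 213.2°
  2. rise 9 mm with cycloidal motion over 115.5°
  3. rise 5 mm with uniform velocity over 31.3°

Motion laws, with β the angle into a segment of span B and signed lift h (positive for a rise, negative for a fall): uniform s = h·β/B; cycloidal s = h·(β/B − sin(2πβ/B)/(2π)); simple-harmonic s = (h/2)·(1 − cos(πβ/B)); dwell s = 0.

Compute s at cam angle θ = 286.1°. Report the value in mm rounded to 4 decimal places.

seg 1 [0°–213.2°] uniform, h=21: full span → s += 21 → s = 21.0000
seg 2 [213.2°–328.7°] cycloidal, h=9: θ=286.1° here. β=72.9, B=115.5. 9·(0.6312 − sin(2π·0.6312)/(2π)) = 6.7319 → s = 27.7319

27.7319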